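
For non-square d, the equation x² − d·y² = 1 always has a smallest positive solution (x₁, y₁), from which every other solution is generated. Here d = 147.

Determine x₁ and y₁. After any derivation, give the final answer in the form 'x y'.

97 8

d=147: √d = [12; 8,24] (ℓ=2, even), read p_1/q_1
k=0  a_k=12  p_k/q_k = 12/1
k=1  a_k=8  p_k/q_k = 97/8
(x₁, y₁) = (97, 8);  97² − 147·8² = 1 ✓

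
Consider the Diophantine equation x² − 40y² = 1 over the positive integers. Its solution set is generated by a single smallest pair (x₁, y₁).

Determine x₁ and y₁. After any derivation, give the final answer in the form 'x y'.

19 3

√40 → a₀=6, period (3,12); ℓ=2 even so k=1
a_0=6:  p_0=6·1+0=6,  q_0=6·0+1=1
a_1=3:  p_1=3·6+1=19,  q_1=3·1+0=3
→ (19, 3).  Check: 19²=361, 40·3²=360, difference 1.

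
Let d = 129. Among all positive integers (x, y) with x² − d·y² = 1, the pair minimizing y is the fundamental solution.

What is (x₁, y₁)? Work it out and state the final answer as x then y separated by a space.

16855 1484

√129 = [11; 2,1,3,1,6,1,3,1,2,22, …], period ℓ=10 (even) → k=9
k=0  a_k=11  p_k/q_k = 11/1
k=1  a_k=2  p_k/q_k = 23/2
k=2  a_k=1  p_k/q_k = 34/3
…
k=4  a_k=1  p_k/q_k = 159/14
k=5  a_k=6  p_k/q_k = 1079/95
k=6  a_k=1  p_k/q_k = 1238/109
k=7  a_k=3  p_k/q_k = 4793/422
k=8  a_k=1  p_k/q_k = 6031/531
k=9  a_k=2  p_k/q_k = 16855/1484
(x₁, y₁) = (16855, 1484);  16855² − 129·1484² = 1 ✓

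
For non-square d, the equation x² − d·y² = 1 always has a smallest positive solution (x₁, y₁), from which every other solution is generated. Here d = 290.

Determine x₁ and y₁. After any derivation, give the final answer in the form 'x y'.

579 34

[17; 34] for √290; ℓ=1 ⇒ convergent index 1
i=0: a=17 ⇒ p=17, q=1
i=1: a=34 ⇒ p=579, q=34
fundamental: x₁=579, y₁=34  (since 335241 − 290·1156 = 1)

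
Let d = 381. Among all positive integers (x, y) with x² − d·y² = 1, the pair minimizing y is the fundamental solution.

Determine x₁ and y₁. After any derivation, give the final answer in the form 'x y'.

[19; 1,1,12,1,1,38] for √381; ℓ=6 ⇒ convergent index 5
a_0=19:  p_0=19·1+0=19,  q_0=19·0+1=1
a_1=1:  p_1=1·19+1=20,  q_1=1·1+0=1
a_2=1:  p_2=1·20+19=39,  q_2=1·1+1=2
…
a_4=1:  p_4=1·488+39=527,  q_4=1·25+2=27
a_5=1:  p_5=1·527+488=1015,  q_5=1·27+25=52
→ (1015, 52).  Check: 1015²=1030225, 381·52²=1030224, difference 1.

1015 52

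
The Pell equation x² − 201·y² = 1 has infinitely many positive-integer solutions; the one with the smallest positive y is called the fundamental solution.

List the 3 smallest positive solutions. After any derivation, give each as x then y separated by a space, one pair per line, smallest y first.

√201 → a₀=14, period (5,1,1,1,2,…,1,5,28); ℓ=14 even so k=13
i=0: a=14 ⇒ p=14, q=1
…
i=5: a=2 ⇒ p=638, q=45
i=6: a=1 ⇒ p=879, q=62
i=7: a=8 ⇒ p=7670, q=541
i=8: a=1 ⇒ p=8549, q=603
…
i=10: a=1 ⇒ p=33317, q=2350
…
i=12: a=1 ⇒ p=91402, q=6447
i=13: a=5 ⇒ p=515095, q=36332
→ (515095, 36332).  Check: 515095²=265322859025, 201·36332²=265322859024, difference 1.
n=2: (515095,36332)∘(515095,36332) = (515095·515095+201·36332·36332, 515095·36332+36332·515095) = (530645718049,37428863080)
n=3: (530645718049,37428863080)∘(515095,36332) = (515095·530645718049+201·36332·37428863080, 515095·37428863080+36332·530645718049) = (546665912276384215,38558840456348868)

515095 36332
530645718049 37428863080
546665912276384215 38558840456348868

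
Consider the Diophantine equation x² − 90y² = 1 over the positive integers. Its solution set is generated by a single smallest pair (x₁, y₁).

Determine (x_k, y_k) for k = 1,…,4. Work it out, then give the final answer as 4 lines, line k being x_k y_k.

19 2
721 76
27379 2886
1039681 109592

[9; 2,18] for √90; ℓ=2 ⇒ convergent index 1
k=0  a_k=9  p_k/q_k = 9/1
k=1  a_k=2  p_k/q_k = 19/2
(x₁, y₁) = (19, 2);  19² − 90·2² = 1 ✓
(19+2√90)^2 = 721 + 76√90
(19+2√90)^3 = 27379 + 2886√90
(19+2√90)^4 = 1039681 + 109592√90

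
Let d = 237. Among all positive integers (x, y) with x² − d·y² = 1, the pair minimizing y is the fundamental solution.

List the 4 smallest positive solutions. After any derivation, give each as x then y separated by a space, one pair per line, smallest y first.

228151 14820
104105757601 6762395640
47503665404623351 3085694655308460
21676017531356338550401 1408008642599798519280

√237 = [15; 2,1,1,7,10,7,1,1,2,30, …], period ℓ=10 (even) → k=9
i=0: a=15 ⇒ p=15, q=1
i=1: a=2 ⇒ p=31, q=2
i=2: a=1 ⇒ p=46, q=3
…
i=5: a=10 ⇒ p=5927, q=385
…
i=7: a=1 ⇒ p=48001, q=3118
i=8: a=1 ⇒ p=90075, q=5851
i=9: a=2 ⇒ p=228151, q=14820
→ (228151, 14820).  Check: 228151²=52052878801, 237·14820²=52052878800, difference 1.
k=2:  x_2 = 228151·228151+237·14820·14820 = 104105757601,  y_2 = 228151·14820+14820·228151 = 6762395640
k=3:  x_3 = 228151·104105757601+237·14820·6762395640 = 47503665404623351,  y_3 = 228151·6762395640+14820·104105757601 = 3085694655308460
k=4:  x_4 = 228151·47503665404623351+237·14820·3085694655308460 = 21676017531356338550401,  y_4 = 228151·3085694655308460+14820·47503665404623351 = 1408008642599798519280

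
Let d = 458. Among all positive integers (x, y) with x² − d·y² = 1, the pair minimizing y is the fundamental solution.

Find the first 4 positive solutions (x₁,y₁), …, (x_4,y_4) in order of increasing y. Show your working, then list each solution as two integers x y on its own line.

22899 1070
1048728401 49003860
48029663286099 2244278779210
2199662518128033601 102783479481255720

d=458: √d = [21; 2,2,42] (ℓ=3, odd), read p_5/q_5
k=0  a_k=21  p_k/q_k = 21/1
…
k=4  a_k=2  p_k/q_k = 9181/429
k=5  a_k=2  p_k/q_k = 22899/1070
(x₁, y₁) = (22899, 1070);  22899² − 458·1070² = 1 ✓
(22899+1070√458)^2 = 1048728401 + 49003860√458
(22899+1070√458)^3 = 48029663286099 + 2244278779210√458
(22899+1070√458)^4 = 2199662518128033601 + 102783479481255720√458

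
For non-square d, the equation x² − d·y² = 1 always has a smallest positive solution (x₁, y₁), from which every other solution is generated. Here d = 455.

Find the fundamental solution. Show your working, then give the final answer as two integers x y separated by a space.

√455 → a₀=21, period (3,42); ℓ=2 even so k=1
i=0: a=21 ⇒ p=21, q=1
i=1: a=3 ⇒ p=64, q=3
→ (64, 3).  Check: 64²=4096, 455·3²=4095, difference 1.

64 3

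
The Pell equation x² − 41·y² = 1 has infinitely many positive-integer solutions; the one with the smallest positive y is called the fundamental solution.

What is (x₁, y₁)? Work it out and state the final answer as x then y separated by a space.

2049 320

[6; 2,2,12] for √41; ℓ=3 ⇒ convergent index 5
i=0: a=6 ⇒ p=6, q=1
…
i=2: a=2 ⇒ p=32, q=5
i=3: a=12 ⇒ p=397, q=62
i=4: a=2 ⇒ p=826, q=129
i=5: a=2 ⇒ p=2049, q=320
fundamental: x₁=2049, y₁=320  (since 4198401 − 41·102400 = 1)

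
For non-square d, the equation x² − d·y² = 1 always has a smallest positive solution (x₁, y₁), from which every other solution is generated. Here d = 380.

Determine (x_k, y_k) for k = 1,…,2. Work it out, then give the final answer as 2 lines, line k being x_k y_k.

d=380: √d = [19; 2,38] (ℓ=2, even), read p_1/q_1
i=0: a=19 ⇒ p=19, q=1
i=1: a=2 ⇒ p=39, q=2
fundamental: x₁=39, y₁=2  (since 1521 − 380·4 = 1)
k=2:  x_2 = 39·39+380·2·2 = 3041,  y_2 = 39·2+2·39 = 156

39 2
3041 156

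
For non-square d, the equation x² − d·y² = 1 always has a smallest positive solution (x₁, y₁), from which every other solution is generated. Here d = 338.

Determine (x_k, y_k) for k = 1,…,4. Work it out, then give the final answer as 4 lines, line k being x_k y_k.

114243 6214
26102926097 1419812004
5964153172084899 324407165539730
1362725501650887306817 74122495624090936776

[18; 2,1,1,2,36] for √338; ℓ=5 ⇒ convergent index 9
i=0: a=18 ⇒ p=18, q=1
i=1: a=2 ⇒ p=37, q=2
…
i=3: a=1 ⇒ p=92, q=5
…
i=6: a=2 ⇒ p=17631, q=959
…
i=8: a=1 ⇒ p=43958, q=2391
i=9: a=2 ⇒ p=114243, q=6214
fundamental: x₁=114243, y₁=6214  (since 13051463049 − 338·38613796 = 1)
n=2: (114243,6214)∘(114243,6214) = (114243·114243+338·6214·6214, 114243·6214+6214·114243) = (26102926097,1419812004)
n=3: (26102926097,1419812004)∘(114243,6214) = (114243·26102926097+338·6214·1419812004, 114243·1419812004+6214·26102926097) = (5964153172084899,324407165539730)
n=4: (5964153172084899,324407165539730)∘(114243,6214) = (114243·5964153172084899+338·6214·324407165539730, 114243·324407165539730+6214·5964153172084899) = (1362725501650887306817,74122495624090936776)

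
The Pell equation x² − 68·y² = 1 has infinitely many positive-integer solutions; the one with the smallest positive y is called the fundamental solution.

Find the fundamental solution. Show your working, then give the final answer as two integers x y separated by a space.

33 4

d=68: √d = [8; 4,16] (ℓ=2, even), read p_1/q_1
step 0: (8, 1)  from 8·(1,0) + (0,1)
step 1: (33, 4)  from 4·(8,1) + (1,0)
(x₁, y₁) = (33, 4);  33² − 68·4² = 1 ✓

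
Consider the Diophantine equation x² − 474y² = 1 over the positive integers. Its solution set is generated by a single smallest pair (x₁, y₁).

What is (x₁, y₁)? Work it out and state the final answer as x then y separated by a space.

d=474: √d = [21; 1,3,2,1,1,…,3,1,42] (ℓ=14, even), read p_13/q_13
k=0  a_k=21  p_k/q_k = 21/1
…
k=4  a_k=1  p_k/q_k = 283/13
…
k=9  a_k=1  p_k/q_k = 10864/499
…
k=12  a_k=3  p_k/q_k = 149331/6859
k=13  a_k=1  p_k/q_k = 193549/8890
(x₁, y₁) = (193549, 8890);  193549² − 474·8890² = 1 ✓

193549 8890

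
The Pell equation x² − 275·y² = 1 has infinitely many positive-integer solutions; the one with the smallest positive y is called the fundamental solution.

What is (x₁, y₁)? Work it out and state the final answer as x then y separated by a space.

199 12

d=275: √d = [16; 1,1,2,1,1,32] (ℓ=6, even), read p_5/q_5
a_0=16:  p_0=16·1+0=16,  q_0=16·0+1=1
…
a_3=2:  p_3=2·33+17=83,  q_3=2·2+1=5
a_4=1:  p_4=1·83+33=116,  q_4=1·5+2=7
a_5=1:  p_5=1·116+83=199,  q_5=1·7+5=12
→ (199, 12).  Check: 199²=39601, 275·12²=39600, difference 1.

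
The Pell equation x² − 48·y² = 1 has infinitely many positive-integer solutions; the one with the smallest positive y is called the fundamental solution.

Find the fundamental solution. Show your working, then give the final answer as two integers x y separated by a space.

7 1

√48 = [6; 1,12, …], period ℓ=2 (even) → k=1
k=0  a_k=6  p_k/q_k = 6/1
k=1  a_k=1  p_k/q_k = 7/1
(x₁, y₁) = (7, 1);  7² − 48·1² = 1 ✓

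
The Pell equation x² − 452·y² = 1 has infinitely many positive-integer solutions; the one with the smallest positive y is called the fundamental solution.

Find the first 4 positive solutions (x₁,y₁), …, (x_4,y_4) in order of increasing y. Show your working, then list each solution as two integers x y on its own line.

d=452: √d = [21; 3,1,5,3,10,3,5,1,3,42] (ℓ=10, even), read p_9/q_9
k=0  a_k=21  p_k/q_k = 21/1
…
k=2  a_k=1  p_k/q_k = 85/4
…
k=8  a_k=1  p_k/q_k = 313483/14745
k=9  a_k=3  p_k/q_k = 1204353/56648
fundamental: x₁=1204353, y₁=56648  (since 1450466148609 − 452·3208995904 = 1)
(x_2, y_2) = (1204353·1204353 + 452·56648·56648, 1204353·56648 + 56648·1204353) = (2900932297217, 136448377488)
(x_3, y_3) = (1204353·2900932297217 + 452·56648·136448377488, 1204353·136448377488 + 56648·2900932297217) = (6987493029899166849, 328664025545553880)
(x_4, y_4) = (1204353·6987493029899166849 + 452·56648·328664025545553880, 1204353·328664025545553880 + 56648·6987493029899166849) = (16830816386073401651890177, 791655010315592455701792)

1204353 56648
2900932297217 136448377488
6987493029899166849 328664025545553880
16830816386073401651890177 791655010315592455701792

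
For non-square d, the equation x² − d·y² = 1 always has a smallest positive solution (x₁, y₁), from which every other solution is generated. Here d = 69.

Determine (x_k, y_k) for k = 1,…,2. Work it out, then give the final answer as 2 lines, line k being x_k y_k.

7775 936
120901249 14554800

d=69: √d = [8; 3,3,1,4,1,3,3,16] (ℓ=8, even), read p_7/q_7
i=0: a=8 ⇒ p=8, q=1
i=1: a=3 ⇒ p=25, q=3
i=2: a=3 ⇒ p=83, q=10
…
i=5: a=1 ⇒ p=623, q=75
i=6: a=3 ⇒ p=2384, q=287
i=7: a=3 ⇒ p=7775, q=936
→ (7775, 936).  Check: 7775²=60450625, 69·936²=60450624, difference 1.
n=2: (7775,936)∘(7775,936) = (7775·7775+69·936·936, 7775·936+936·7775) = (120901249,14554800)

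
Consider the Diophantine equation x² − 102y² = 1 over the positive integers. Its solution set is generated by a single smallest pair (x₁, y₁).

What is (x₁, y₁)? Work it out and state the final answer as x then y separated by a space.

√102 = [10; 10,20, …], period ℓ=2 (even) → k=1
k=0  a_k=10  p_k/q_k = 10/1
k=1  a_k=10  p_k/q_k = 101/10
(x₁, y₁) = (101, 10);  101² − 102·10² = 1 ✓

101 10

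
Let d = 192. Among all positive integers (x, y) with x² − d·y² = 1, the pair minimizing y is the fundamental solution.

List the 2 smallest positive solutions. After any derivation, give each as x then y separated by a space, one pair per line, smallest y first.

97 7
18817 1358

d=192: √d = [13; 1,5,1,26] (ℓ=4, even), read p_3/q_3
step 0: (13, 1)  from 13·(1,0) + (0,1)
step 1: (14, 1)  from 1·(13,1) + (1,0)
step 2: (83, 6)  from 5·(14,1) + (13,1)
step 3: (97, 7)  from 1·(83,6) + (14,1)
(x₁, y₁) = (97, 7);  97² − 192·7² = 1 ✓
n=2: (97,7)∘(97,7) = (97·97+192·7·7, 97·7+7·97) = (18817,1358)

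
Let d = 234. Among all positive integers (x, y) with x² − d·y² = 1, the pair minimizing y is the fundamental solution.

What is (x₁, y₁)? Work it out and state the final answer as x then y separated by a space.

d=234: √d = [15; 3,2,1,2,1,2,3,30] (ℓ=8, even), read p_7/q_7
i=0: a=15 ⇒ p=15, q=1
i=1: a=3 ⇒ p=46, q=3
i=2: a=2 ⇒ p=107, q=7
…
i=4: a=2 ⇒ p=413, q=27
i=5: a=1 ⇒ p=566, q=37
i=6: a=2 ⇒ p=1545, q=101
i=7: a=3 ⇒ p=5201, q=340
fundamental: x₁=5201, y₁=340  (since 27050401 − 234·115600 = 1)

5201 340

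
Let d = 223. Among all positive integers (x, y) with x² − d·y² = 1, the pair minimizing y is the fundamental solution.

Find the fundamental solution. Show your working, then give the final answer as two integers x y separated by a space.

√223 → a₀=14, period (1,13,1,28); ℓ=4 even so k=3
i=0: a=14 ⇒ p=14, q=1
i=1: a=1 ⇒ p=15, q=1
i=2: a=13 ⇒ p=209, q=14
i=3: a=1 ⇒ p=224, q=15
fundamental: x₁=224, y₁=15  (since 50176 − 223·225 = 1)

224 15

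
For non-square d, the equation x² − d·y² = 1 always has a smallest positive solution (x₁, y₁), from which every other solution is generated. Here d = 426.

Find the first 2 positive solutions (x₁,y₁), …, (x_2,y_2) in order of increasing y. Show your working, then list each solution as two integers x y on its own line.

88751 4300
15753480001 763258600

√426 → a₀=20, period (1,1,1,3,2,6,2,3,1,1,1,40); ℓ=12 even so k=11
k=0  a_k=20  p_k/q_k = 20/1
k=1  a_k=1  p_k/q_k = 21/1
k=2  a_k=1  p_k/q_k = 41/2
…
k=4  a_k=3  p_k/q_k = 227/11
k=5  a_k=2  p_k/q_k = 516/25
…
k=7  a_k=2  p_k/q_k = 7162/347
…
k=9  a_k=1  p_k/q_k = 31971/1549
k=10  a_k=1  p_k/q_k = 56780/2751
k=11  a_k=1  p_k/q_k = 88751/4300
→ (88751, 4300).  Check: 88751²=7876740001, 426·4300²=7876740000, difference 1.
k=2:  x_2 = 88751·88751+426·4300·4300 = 15753480001,  y_2 = 88751·4300+4300·88751 = 763258600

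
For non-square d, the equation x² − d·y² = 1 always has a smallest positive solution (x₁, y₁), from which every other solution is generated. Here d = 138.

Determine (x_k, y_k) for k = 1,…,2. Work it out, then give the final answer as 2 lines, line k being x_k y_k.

√138 = [11; 1,2,1,22, …], period ℓ=4 (even) → k=3
k=0  a_k=11  p_k/q_k = 11/1
k=1  a_k=1  p_k/q_k = 12/1
k=2  a_k=2  p_k/q_k = 35/3
k=3  a_k=1  p_k/q_k = 47/4
→ (47, 4).  Check: 47²=2209, 138·4²=2208, difference 1.
n=2: (47,4)∘(47,4) = (47·47+138·4·4, 47·4+4·47) = (4417,376)

47 4
4417 376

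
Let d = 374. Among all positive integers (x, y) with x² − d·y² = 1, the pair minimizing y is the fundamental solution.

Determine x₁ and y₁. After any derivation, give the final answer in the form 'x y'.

√374 = [19; 2,1,18,1,2,38, …], period ℓ=6 (even) → k=5
a_0=19:  p_0=19·1+0=19,  q_0=19·0+1=1
…
a_3=18:  p_3=18·58+39=1083,  q_3=18·3+2=56
a_4=1:  p_4=1·1083+58=1141,  q_4=1·56+3=59
a_5=2:  p_5=2·1141+1083=3365,  q_5=2·59+56=174
→ (3365, 174).  Check: 3365²=11323225, 374·174²=11323224, difference 1.

3365 174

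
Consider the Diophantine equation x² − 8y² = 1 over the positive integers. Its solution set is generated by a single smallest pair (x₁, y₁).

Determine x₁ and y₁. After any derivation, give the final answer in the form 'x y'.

3 1

[2; 1,4] for √8; ℓ=2 ⇒ convergent index 1
i=0: a=2 ⇒ p=2, q=1
i=1: a=1 ⇒ p=3, q=1
(x₁, y₁) = (3, 1);  3² − 8·1² = 1 ✓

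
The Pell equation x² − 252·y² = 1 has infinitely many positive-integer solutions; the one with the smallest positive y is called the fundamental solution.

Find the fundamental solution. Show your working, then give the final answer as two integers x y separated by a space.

√252 → a₀=15, period (1,6,1,30); ℓ=4 even so k=3
step 0: (15, 1)  from 15·(1,0) + (0,1)
step 1: (16, 1)  from 1·(15,1) + (1,0)
step 2: (111, 7)  from 6·(16,1) + (15,1)
step 3: (127, 8)  from 1·(111,7) + (16,1)
fundamental: x₁=127, y₁=8  (since 16129 − 252·64 = 1)

127 8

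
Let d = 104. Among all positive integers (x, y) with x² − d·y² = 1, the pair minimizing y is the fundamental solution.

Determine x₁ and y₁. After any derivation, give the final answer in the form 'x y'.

√104 → a₀=10, period (5,20); ℓ=2 even so k=1
k=0  a_k=10  p_k/q_k = 10/1
k=1  a_k=5  p_k/q_k = 51/5
fundamental: x₁=51, y₁=5  (since 2601 − 104·25 = 1)

51 5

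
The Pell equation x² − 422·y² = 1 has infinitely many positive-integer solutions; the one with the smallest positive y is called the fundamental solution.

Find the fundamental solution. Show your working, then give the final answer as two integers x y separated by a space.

√422 → a₀=20, period (1,1,5,2,1,…,1,1,40); ℓ=14 even so k=13
step 0: (20, 1)  from 20·(1,0) + (0,1)
step 1: (21, 1)  from 1·(20,1) + (1,0)
step 2: (41, 2)  from 1·(21,1) + (20,1)
…
step 8: (163807, 7974)  from 3·(53719,2615) + (2650,129)
…
step 11: (3211821, 156349)  from 5·(598859,29152) + (217526,10589)
step 12: (3810680, 185501)  from 1·(3211821,156349) + (598859,29152)
step 13: (7022501, 341850)  from 1·(3810680,185501) + (3211821,156349)
fundamental: x₁=7022501, y₁=341850  (since 49315520295001 − 422·116861422500 = 1)

7022501 341850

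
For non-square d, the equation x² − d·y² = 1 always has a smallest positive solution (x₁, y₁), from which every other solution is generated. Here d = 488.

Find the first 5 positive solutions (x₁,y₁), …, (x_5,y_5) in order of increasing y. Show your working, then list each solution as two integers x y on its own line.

√488 → a₀=22, period (11,44); ℓ=2 even so k=1
step 0: (22, 1)  from 22·(1,0) + (0,1)
step 1: (243, 11)  from 11·(22,1) + (1,0)
(x₁, y₁) = (243, 11);  243² − 488·11² = 1 ✓
(x_2, y_2) = (243·243 + 488·11·11, 243·11 + 11·243) = (118097, 5346)
(x_3, y_3) = (243·118097 + 488·11·5346, 243·5346 + 11·118097) = (57394899, 2598145)
(x_4, y_4) = (243·57394899 + 488·11·2598145, 243·2598145 + 11·57394899) = (27893802817, 1262693124)
(x_5, y_5) = (243·27893802817 + 488·11·1262693124, 243·1262693124 + 11·27893802817) = (13556330774163, 613666260119)

243 11
118097 5346
57394899 2598145
27893802817 1262693124
13556330774163 613666260119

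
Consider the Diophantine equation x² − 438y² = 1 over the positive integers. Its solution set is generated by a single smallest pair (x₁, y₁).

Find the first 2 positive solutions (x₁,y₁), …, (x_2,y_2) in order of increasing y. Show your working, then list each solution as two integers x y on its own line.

[20; 1,12,1,40] for √438; ℓ=4 ⇒ convergent index 3
step 0: (20, 1)  from 20·(1,0) + (0,1)
step 1: (21, 1)  from 1·(20,1) + (1,0)
step 2: (272, 13)  from 12·(21,1) + (20,1)
step 3: (293, 14)  from 1·(272,13) + (21,1)
→ (293, 14).  Check: 293²=85849, 438·14²=85848, difference 1.
n=2: (293,14)∘(293,14) = (293·293+438·14·14, 293·14+14·293) = (171697,8204)

293 14
171697 8204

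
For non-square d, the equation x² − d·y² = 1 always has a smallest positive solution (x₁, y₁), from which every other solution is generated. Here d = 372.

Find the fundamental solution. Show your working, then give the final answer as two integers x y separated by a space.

√372 = [19; 3,2,12,2,3,38, …], period ℓ=6 (even) → k=5
i=0: a=19 ⇒ p=19, q=1
i=1: a=3 ⇒ p=58, q=3
i=2: a=2 ⇒ p=135, q=7
i=3: a=12 ⇒ p=1678, q=87
i=4: a=2 ⇒ p=3491, q=181
i=5: a=3 ⇒ p=12151, q=630
→ (12151, 630).  Check: 12151²=147646801, 372·630²=147646800, difference 1.

12151 630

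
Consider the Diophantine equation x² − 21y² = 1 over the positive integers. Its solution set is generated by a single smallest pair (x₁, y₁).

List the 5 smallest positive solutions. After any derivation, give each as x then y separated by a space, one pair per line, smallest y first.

√21 → a₀=4, period (1,1,2,1,1,8); ℓ=6 even so k=5
step 0: (4, 1)  from 4·(1,0) + (0,1)
…
step 2: (9, 2)  from 1·(5,1) + (4,1)
step 3: (23, 5)  from 2·(9,2) + (5,1)
step 4: (32, 7)  from 1·(23,5) + (9,2)
step 5: (55, 12)  from 1·(32,7) + (23,5)
(x₁, y₁) = (55, 12);  55² − 21·12² = 1 ✓
(x_2, y_2) = (55·55 + 21·12·12, 55·12 + 12·55) = (6049, 1320)
(x_3, y_3) = (55·6049 + 21·12·1320, 55·1320 + 12·6049) = (665335, 145188)
(x_4, y_4) = (55·665335 + 21·12·145188, 55·145188 + 12·665335) = (73180801, 15969360)
(x_5, y_5) = (55·73180801 + 21·12·15969360, 55·15969360 + 12·73180801) = (8049222775, 1756484412)

55 12
6049 1320
665335 145188
73180801 15969360
8049222775 1756484412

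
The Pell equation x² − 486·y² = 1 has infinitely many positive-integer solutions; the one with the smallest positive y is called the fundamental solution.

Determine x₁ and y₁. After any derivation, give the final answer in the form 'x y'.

485 22

√486 = [22; 22,44, …], period ℓ=2 (even) → k=1
k=0  a_k=22  p_k/q_k = 22/1
k=1  a_k=22  p_k/q_k = 485/22
fundamental: x₁=485, y₁=22  (since 235225 − 486·484 = 1)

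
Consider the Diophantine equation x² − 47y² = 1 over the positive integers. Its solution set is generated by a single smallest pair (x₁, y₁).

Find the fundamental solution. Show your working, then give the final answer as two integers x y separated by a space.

48 7

√47 = [6; 1,5,1,12, …], period ℓ=4 (even) → k=3
k=0  a_k=6  p_k/q_k = 6/1
k=1  a_k=1  p_k/q_k = 7/1
k=2  a_k=5  p_k/q_k = 41/6
k=3  a_k=1  p_k/q_k = 48/7
→ (48, 7).  Check: 48²=2304, 47·7²=2303, difference 1.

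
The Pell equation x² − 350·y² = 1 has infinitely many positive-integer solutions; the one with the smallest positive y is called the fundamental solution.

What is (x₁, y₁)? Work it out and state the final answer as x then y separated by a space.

449 24

d=350: √d = [18; 1,2,2,2,1,36] (ℓ=6, even), read p_5/q_5
step 0: (18, 1)  from 18·(1,0) + (0,1)
…
step 4: (318, 17)  from 2·(131,7) + (56,3)
step 5: (449, 24)  from 1·(318,17) + (131,7)
fundamental: x₁=449, y₁=24  (since 201601 − 350·576 = 1)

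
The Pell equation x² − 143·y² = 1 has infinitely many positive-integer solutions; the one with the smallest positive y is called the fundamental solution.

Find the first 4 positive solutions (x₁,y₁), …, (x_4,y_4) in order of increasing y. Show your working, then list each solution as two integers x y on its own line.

12 1
287 24
6876 575
164737 13776

√143 → a₀=11, period (1,22); ℓ=2 even so k=1
a_0=11:  p_0=11·1+0=11,  q_0=11·0+1=1
a_1=1:  p_1=1·11+1=12,  q_1=1·1+0=1
fundamental: x₁=12, y₁=1  (since 144 − 143·1 = 1)
(x_2, y_2) = (12·12 + 143·1·1, 12·1 + 1·12) = (287, 24)
(x_3, y_3) = (12·287 + 143·1·24, 12·24 + 1·287) = (6876, 575)
(x_4, y_4) = (12·6876 + 143·1·575, 12·575 + 1·6876) = (164737, 13776)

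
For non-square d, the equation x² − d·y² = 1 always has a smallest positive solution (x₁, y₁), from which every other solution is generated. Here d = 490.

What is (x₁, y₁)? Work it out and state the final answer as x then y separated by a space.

d=490: √d = [22; 7,2,1,4,4,4,1,2,7,44] (ℓ=10, even), read p_9/q_9
step 0: (22, 1)  from 22·(1,0) + (0,1)
step 1: (155, 7)  from 7·(22,1) + (1,0)
…
step 3: (487, 22)  from 1·(332,15) + (155,7)
…
step 5: (9607, 434)  from 4·(2280,103) + (487,22)
…
step 7: (50315, 2273)  from 1·(40708,1839) + (9607,434)
step 8: (141338, 6385)  from 2·(50315,2273) + (40708,1839)
step 9: (1039681, 46968)  from 7·(141338,6385) + (50315,2273)
(x₁, y₁) = (1039681, 46968);  1039681² − 490·46968² = 1 ✓

1039681 46968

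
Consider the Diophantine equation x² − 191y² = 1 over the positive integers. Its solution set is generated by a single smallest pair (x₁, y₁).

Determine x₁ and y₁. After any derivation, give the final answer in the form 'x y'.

[13; 1,4,1,1,3,…,4,1,26] for √191; ℓ=16 ⇒ convergent index 15
i=0: a=13 ⇒ p=13, q=1
i=1: a=1 ⇒ p=14, q=1
…
i=4: a=1 ⇒ p=152, q=11
i=5: a=3 ⇒ p=539, q=39
…
i=9: a=2 ⇒ p=83433, q=6037
…
i=11: a=3 ⇒ p=704682, q=50989
…
i=14: a=4 ⇒ p=7377553, q=533821
i=15: a=1 ⇒ p=8994000, q=650783
fundamental: x₁=8994000, y₁=650783  (since 80892036000000 − 191·423518513089 = 1)

8994000 650783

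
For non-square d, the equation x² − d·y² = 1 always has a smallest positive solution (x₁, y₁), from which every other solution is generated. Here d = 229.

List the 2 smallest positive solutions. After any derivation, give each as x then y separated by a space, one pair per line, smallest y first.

√229 = [15; 7,1,1,7,30, …], period ℓ=5 (odd) → k=9
step 0: (15, 1)  from 15·(1,0) + (0,1)
…
step 3: (227, 15)  from 1·(121,8) + (106,7)
…
step 7: (413926, 27353)  from 1·(362399,23948) + (51527,3405)
step 8: (776325, 51301)  from 1·(413926,27353) + (362399,23948)
step 9: (5848201, 386460)  from 7·(776325,51301) + (413926,27353)
fundamental: x₁=5848201, y₁=386460  (since 34201454936401 − 229·149351331600 = 1)
n=2: (5848201,386460)∘(5848201,386460) = (5848201·5848201+229·386460·386460, 5848201·386460+386460·5848201) = (68402909872801,4520191516920)

5848201 386460
68402909872801 4520191516920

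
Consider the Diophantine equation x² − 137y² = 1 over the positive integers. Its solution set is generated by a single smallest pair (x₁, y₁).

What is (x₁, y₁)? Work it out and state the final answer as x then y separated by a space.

6083073 519712

√137 → a₀=11, period (1,2,2,1,1,2,2,1,22); ℓ=9 odd so k=17
a_0=11:  p_0=11·1+0=11,  q_0=11·0+1=1
a_1=1:  p_1=1·11+1=12,  q_1=1·1+0=1
a_2=2:  p_2=2·12+11=35,  q_2=2·1+1=3
a_3=2:  p_3=2·35+12=82,  q_3=2·3+1=7
…
a_5=1:  p_5=1·117+82=199,  q_5=1·10+7=17
a_6=2:  p_6=2·199+117=515,  q_6=2·17+10=44
a_7=2:  p_7=2·515+199=1229,  q_7=2·44+17=105
a_8=1:  p_8=1·1229+515=1744,  q_8=1·105+44=149
…
a_11=2:  p_11=2·41341+39597=122279,  q_11=2·3532+3383=10447
a_12=2:  p_12=2·122279+41341=285899,  q_12=2·10447+3532=24426
a_13=1:  p_13=1·285899+122279=408178,  q_13=1·24426+10447=34873
a_14=1:  p_14=1·408178+285899=694077,  q_14=1·34873+24426=59299
a_15=2:  p_15=2·694077+408178=1796332,  q_15=2·59299+34873=153471
a_16=2:  p_16=2·1796332+694077=4286741,  q_16=2·153471+59299=366241
a_17=1:  p_17=1·4286741+1796332=6083073,  q_17=1·366241+153471=519712
(x₁, y₁) = (6083073, 519712);  6083073² − 137·519712² = 1 ✓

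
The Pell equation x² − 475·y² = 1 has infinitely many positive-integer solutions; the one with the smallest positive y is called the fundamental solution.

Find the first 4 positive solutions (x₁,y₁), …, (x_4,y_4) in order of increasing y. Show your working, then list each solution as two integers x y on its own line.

√475 → a₀=21, period (1,3,1,6,2,6,1,3,1,42); ℓ=10 even so k=9
i=0: a=21 ⇒ p=21, q=1
i=1: a=1 ⇒ p=22, q=1
i=2: a=3 ⇒ p=87, q=4
…
i=5: a=2 ⇒ p=1591, q=73
i=6: a=6 ⇒ p=10287, q=472
i=7: a=1 ⇒ p=11878, q=545
i=8: a=3 ⇒ p=45921, q=2107
i=9: a=1 ⇒ p=57799, q=2652
(x₁, y₁) = (57799, 2652);  57799² − 475·2652² = 1 ✓
(x_2, y_2) = (57799·57799 + 475·2652·2652, 57799·2652 + 2652·57799) = (6681448801, 306565896)
(x_3, y_3) = (57799·6681448801 + 475·2652·306565896, 57799·306565896 + 2652·6681448801) = (772362118440199, 35438404443156)
(x_4, y_4) = (57799·772362118440199 + 475·2652·35438404443156, 57799·35438404443156 + 2652·772362118440199) = (89283516160768675201, 4096608676513381392)

57799 2652
6681448801 306565896
772362118440199 35438404443156
89283516160768675201 4096608676513381392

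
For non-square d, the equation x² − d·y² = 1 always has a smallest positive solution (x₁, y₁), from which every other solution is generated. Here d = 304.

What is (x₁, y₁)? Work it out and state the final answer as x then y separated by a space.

57799 3315

√304 = [17; 2,3,2,1,1,1,1,1,2,3,2,34, …], period ℓ=12 (even) → k=11
step 0: (17, 1)  from 17·(1,0) + (0,1)
…
step 3: (279, 16)  from 2·(122,7) + (35,2)
…
step 5: (680, 39)  from 1·(401,23) + (279,16)
…
step 10: (25177, 1444)  from 3·(7445,427) + (2842,163)
step 11: (57799, 3315)  from 2·(25177,1444) + (7445,427)
fundamental: x₁=57799, y₁=3315  (since 3340724401 − 304·10989225 = 1)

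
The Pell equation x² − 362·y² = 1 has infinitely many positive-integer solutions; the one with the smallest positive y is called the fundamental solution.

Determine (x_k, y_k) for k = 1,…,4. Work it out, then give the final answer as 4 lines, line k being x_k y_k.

723 38
1045457 54948
1511730099 79454770
2185960677697 114891542472

√362 = [19; 38, …], period ℓ=1 (odd) → k=1
a_0=19:  p_0=19·1+0=19,  q_0=19·0+1=1
a_1=38:  p_1=38·19+1=723,  q_1=38·1+0=38
(x₁, y₁) = (723, 38);  723² − 362·38² = 1 ✓
(x_2, y_2) = (723·723 + 362·38·38, 723·38 + 38·723) = (1045457, 54948)
(x_3, y_3) = (723·1045457 + 362·38·54948, 723·54948 + 38·1045457) = (1511730099, 79454770)
(x_4, y_4) = (723·1511730099 + 362·38·79454770, 723·79454770 + 38·1511730099) = (2185960677697, 114891542472)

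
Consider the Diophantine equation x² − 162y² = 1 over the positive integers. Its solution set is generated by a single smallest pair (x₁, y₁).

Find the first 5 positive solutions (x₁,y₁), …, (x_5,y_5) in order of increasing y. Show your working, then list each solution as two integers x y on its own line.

√162 = [12; 1,2,1,2,12,2,1,2,1,24, …], period ℓ=10 (even) → k=9
step 0: (12, 1)  from 12·(1,0) + (0,1)
step 1: (13, 1)  from 1·(12,1) + (1,0)
step 2: (38, 3)  from 2·(13,1) + (12,1)
step 3: (51, 4)  from 1·(38,3) + (13,1)
…
step 5: (1731, 136)  from 12·(140,11) + (51,4)
…
step 7: (5333, 419)  from 1·(3602,283) + (1731,136)
step 8: (14268, 1121)  from 2·(5333,419) + (3602,283)
step 9: (19601, 1540)  from 1·(14268,1121) + (5333,419)
(x₁, y₁) = (19601, 1540);  19601² − 162·1540² = 1 ✓
n=2: (19601,1540)∘(19601,1540) = (19601·19601+162·1540·1540, 19601·1540+1540·19601) = (768398401,60371080)
n=3: (768398401,60371080)∘(19601,1540) = (19601·768398401+162·1540·60371080, 19601·60371080+1540·768398401) = (30122754096401,2366667076620)
n=4: (30122754096401,2366667076620)∘(19601,1540) = (19601·30122754096401+162·1540·2366667076620, 19601·2366667076620+1540·30122754096401) = (1180872205318713601,92778082677286160)
n=5: (1180872205318713601,92778082677286160)∘(19601,1540) = (19601·1180872205318713601+162·1540·92778082677286160, 19601·92778082677286160+1540·1180872205318713601) = (46292552162781456490001,3637086394748304967700)

19601 1540
768398401 60371080
30122754096401 2366667076620
1180872205318713601 92778082677286160
46292552162781456490001 3637086394748304967700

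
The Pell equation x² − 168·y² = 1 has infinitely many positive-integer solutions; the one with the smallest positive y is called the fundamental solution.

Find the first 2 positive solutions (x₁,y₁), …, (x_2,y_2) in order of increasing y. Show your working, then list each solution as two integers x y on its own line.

√168 = [12; 1,24, …], period ℓ=2 (even) → k=1
k=0  a_k=12  p_k/q_k = 12/1
k=1  a_k=1  p_k/q_k = 13/1
fundamental: x₁=13, y₁=1  (since 169 − 168·1 = 1)
n=2: (13,1)∘(13,1) = (13·13+168·1·1, 13·1+1·13) = (337,26)

13 1
337 26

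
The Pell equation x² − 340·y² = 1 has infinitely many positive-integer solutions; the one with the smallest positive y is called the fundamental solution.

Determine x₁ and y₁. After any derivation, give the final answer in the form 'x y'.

√340 → a₀=18, period (2,3,1,1,1,…,3,2,36); ℓ=14 even so k=13
k=0  a_k=18  p_k/q_k = 18/1
…
k=4  a_k=1  p_k/q_k = 295/16
…
k=6  a_k=1  p_k/q_k = 756/41
…
k=8  a_k=1  p_k/q_k = 7265/394
…
k=12  a_k=3  p_k/q_k = 125478/6805
k=13  a_k=2  p_k/q_k = 285769/15498
→ (285769, 15498).  Check: 285769²=81663921361, 340·15498²=81663921360, difference 1.

285769 15498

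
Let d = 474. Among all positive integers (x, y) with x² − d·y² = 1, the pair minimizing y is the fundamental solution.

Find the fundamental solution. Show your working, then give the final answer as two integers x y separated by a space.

[21; 1,3,2,1,1,…,3,1,42] for √474; ℓ=14 ⇒ convergent index 13
i=0: a=21 ⇒ p=21, q=1
i=1: a=1 ⇒ p=22, q=1
…
i=4: a=1 ⇒ p=283, q=13
…
i=6: a=1 ⇒ p=762, q=35
…
i=8: a=1 ⇒ p=5813, q=267
i=9: a=1 ⇒ p=10864, q=499
i=10: a=1 ⇒ p=16677, q=766
i=11: a=2 ⇒ p=44218, q=2031
i=12: a=3 ⇒ p=149331, q=6859
i=13: a=1 ⇒ p=193549, q=8890
(x₁, y₁) = (193549, 8890);  193549² − 474·8890² = 1 ✓

193549 8890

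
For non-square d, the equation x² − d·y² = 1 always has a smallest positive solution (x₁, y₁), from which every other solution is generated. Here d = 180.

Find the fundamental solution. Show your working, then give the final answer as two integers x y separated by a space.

161 12

[13; 2,2,2,26] for √180; ℓ=4 ⇒ convergent index 3
step 0: (13, 1)  from 13·(1,0) + (0,1)
…
step 2: (67, 5)  from 2·(27,2) + (13,1)
step 3: (161, 12)  from 2·(67,5) + (27,2)
fundamental: x₁=161, y₁=12  (since 25921 − 180·144 = 1)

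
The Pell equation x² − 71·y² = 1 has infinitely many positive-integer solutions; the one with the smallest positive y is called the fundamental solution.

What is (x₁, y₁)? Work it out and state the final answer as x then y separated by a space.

3480 413

√71 = [8; 2,2,1,7,1,2,2,16, …], period ℓ=8 (even) → k=7
step 0: (8, 1)  from 8·(1,0) + (0,1)
…
step 2: (42, 5)  from 2·(17,2) + (8,1)
…
step 4: (455, 54)  from 7·(59,7) + (42,5)
…
step 6: (1483, 176)  from 2·(514,61) + (455,54)
step 7: (3480, 413)  from 2·(1483,176) + (514,61)
fundamental: x₁=3480, y₁=413  (since 12110400 − 71·170569 = 1)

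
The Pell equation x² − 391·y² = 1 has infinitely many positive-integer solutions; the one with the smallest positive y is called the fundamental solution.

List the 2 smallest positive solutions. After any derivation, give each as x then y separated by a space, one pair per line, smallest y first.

7338680 371133
107712448284799 5447252648880

√391 = [19; 1,3,2,2,1,…,3,1,38, …], period ℓ=16 (even) → k=15
k=0  a_k=19  p_k/q_k = 19/1
…
k=3  a_k=2  p_k/q_k = 178/9
k=4  a_k=2  p_k/q_k = 435/22
k=5  a_k=1  p_k/q_k = 613/31
…
k=7  a_k=2  p_k/q_k = 2709/137
k=8  a_k=19  p_k/q_k = 52519/2656
…
k=10  a_k=1  p_k/q_k = 160266/8105
…
k=12  a_k=2  p_k/q_k = 696292/35213
k=13  a_k=2  p_k/q_k = 1660597/83980
k=14  a_k=3  p_k/q_k = 5678083/287153
k=15  a_k=1  p_k/q_k = 7338680/371133
fundamental: x₁=7338680, y₁=371133  (since 53856224142400 − 391·137739703689 = 1)
k=2:  x_2 = 7338680·7338680+391·371133·371133 = 107712448284799,  y_2 = 7338680·371133+371133·7338680 = 5447252648880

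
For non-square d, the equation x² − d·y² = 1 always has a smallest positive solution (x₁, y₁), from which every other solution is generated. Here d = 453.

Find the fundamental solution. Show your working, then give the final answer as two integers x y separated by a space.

1653751 77700

√453 = [21; 3,1,1,10,14,10,1,1,3,42, …], period ℓ=10 (even) → k=9
step 0: (21, 1)  from 21·(1,0) + (0,1)
…
step 4: (1575, 74)  from 10·(149,7) + (85,4)
…
step 8: (469329, 22051)  from 1·(245764,11547) + (223565,10504)
step 9: (1653751, 77700)  from 3·(469329,22051) + (245764,11547)
(x₁, y₁) = (1653751, 77700);  1653751² − 453·77700² = 1 ✓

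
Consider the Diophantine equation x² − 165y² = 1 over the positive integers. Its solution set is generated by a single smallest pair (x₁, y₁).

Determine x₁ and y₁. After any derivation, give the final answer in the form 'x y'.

[12; 1,5,2,5,1,24] for √165; ℓ=6 ⇒ convergent index 5
a_0=12:  p_0=12·1+0=12,  q_0=12·0+1=1
a_1=1:  p_1=1·12+1=13,  q_1=1·1+0=1
…
a_3=2:  p_3=2·77+13=167,  q_3=2·6+1=13
a_4=5:  p_4=5·167+77=912,  q_4=5·13+6=71
a_5=1:  p_5=1·912+167=1079,  q_5=1·71+13=84
fundamental: x₁=1079, y₁=84  (since 1164241 − 165·7056 = 1)

1079 84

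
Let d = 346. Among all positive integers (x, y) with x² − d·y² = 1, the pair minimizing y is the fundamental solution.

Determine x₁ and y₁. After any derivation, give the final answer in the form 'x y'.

17299 930

√346 → a₀=18, period (1,1,1,1,36); ℓ=5 odd so k=9
step 0: (18, 1)  from 18·(1,0) + (0,1)
step 1: (19, 1)  from 1·(18,1) + (1,0)
step 2: (37, 2)  from 1·(19,1) + (18,1)
step 3: (56, 3)  from 1·(37,2) + (19,1)
…
step 5: (3404, 183)  from 36·(93,5) + (56,3)
…
step 7: (6901, 371)  from 1·(3497,188) + (3404,183)
step 8: (10398, 559)  from 1·(6901,371) + (3497,188)
step 9: (17299, 930)  from 1·(10398,559) + (6901,371)
(x₁, y₁) = (17299, 930);  17299² − 346·930² = 1 ✓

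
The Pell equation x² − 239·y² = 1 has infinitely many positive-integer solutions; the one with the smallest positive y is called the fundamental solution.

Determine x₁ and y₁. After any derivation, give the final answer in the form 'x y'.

d=239: √d = [15; 2,5,1,2,4,15,4,2,1,5,2,30] (ℓ=12, even), read p_11/q_11
step 0: (15, 1)  from 15·(1,0) + (0,1)
…
step 5: (2489, 161)  from 4·(572,37) + (201,13)
…
step 7: (154117, 9969)  from 4·(37907,2452) + (2489,161)
…
step 9: (500258, 32359)  from 1·(346141,22390) + (154117,9969)
step 10: (2847431, 184185)  from 5·(500258,32359) + (346141,22390)
step 11: (6195120, 400729)  from 2·(2847431,184185) + (500258,32359)
(x₁, y₁) = (6195120, 400729);  6195120² − 239·400729² = 1 ✓

6195120 400729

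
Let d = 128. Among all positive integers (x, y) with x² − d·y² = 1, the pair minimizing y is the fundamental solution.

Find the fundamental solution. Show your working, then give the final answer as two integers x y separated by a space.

√128 → a₀=11, period (3,5,3,22); ℓ=4 even so k=3
k=0  a_k=11  p_k/q_k = 11/1
k=1  a_k=3  p_k/q_k = 34/3
k=2  a_k=5  p_k/q_k = 181/16
k=3  a_k=3  p_k/q_k = 577/51
fundamental: x₁=577, y₁=51  (since 332929 − 128·2601 = 1)

577 51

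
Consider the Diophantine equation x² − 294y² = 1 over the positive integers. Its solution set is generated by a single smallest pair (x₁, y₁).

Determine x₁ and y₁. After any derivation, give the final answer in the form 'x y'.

4801 280

√294 = [17; 6,1,4,1,6,34, …], period ℓ=6 (even) → k=5
a_0=17:  p_0=17·1+0=17,  q_0=17·0+1=1
…
a_3=4:  p_3=4·120+103=583,  q_3=4·7+6=34
a_4=1:  p_4=1·583+120=703,  q_4=1·34+7=41
a_5=6:  p_5=6·703+583=4801,  q_5=6·41+34=280
→ (4801, 280).  Check: 4801²=23049601, 294·280²=23049600, difference 1.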